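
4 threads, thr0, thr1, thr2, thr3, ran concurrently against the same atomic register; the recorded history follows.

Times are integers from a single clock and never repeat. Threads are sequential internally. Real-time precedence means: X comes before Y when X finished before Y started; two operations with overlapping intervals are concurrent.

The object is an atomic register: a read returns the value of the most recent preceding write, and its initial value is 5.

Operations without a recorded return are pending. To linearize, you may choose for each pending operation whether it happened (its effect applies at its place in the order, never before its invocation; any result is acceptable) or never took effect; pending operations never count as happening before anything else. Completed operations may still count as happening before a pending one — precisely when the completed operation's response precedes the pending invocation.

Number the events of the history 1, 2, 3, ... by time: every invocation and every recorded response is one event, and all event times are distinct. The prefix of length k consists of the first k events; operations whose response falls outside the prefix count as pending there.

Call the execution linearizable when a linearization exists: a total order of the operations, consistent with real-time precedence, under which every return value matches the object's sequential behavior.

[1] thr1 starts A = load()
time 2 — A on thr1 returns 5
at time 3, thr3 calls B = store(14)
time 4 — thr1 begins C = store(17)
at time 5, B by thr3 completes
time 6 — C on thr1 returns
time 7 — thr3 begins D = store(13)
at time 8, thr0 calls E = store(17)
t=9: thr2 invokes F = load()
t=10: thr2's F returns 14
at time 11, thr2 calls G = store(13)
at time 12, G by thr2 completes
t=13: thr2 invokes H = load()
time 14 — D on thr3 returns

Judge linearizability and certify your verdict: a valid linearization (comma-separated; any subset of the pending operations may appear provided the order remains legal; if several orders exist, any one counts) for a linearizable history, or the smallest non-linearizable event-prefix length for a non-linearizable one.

after step 1 (A load() → 5): value 5
after step 2 (C store(17)): value 17
after step 3 (B store(14)): value 14
after step 4 (F load() → 14): value 14
after step 5 (D store(13)): value 13
after step 6 (E store(17) (pending, included)): value 17
after step 7 (G store(13)): value 13

linearizable — witness: A, C, B, F, D, E, G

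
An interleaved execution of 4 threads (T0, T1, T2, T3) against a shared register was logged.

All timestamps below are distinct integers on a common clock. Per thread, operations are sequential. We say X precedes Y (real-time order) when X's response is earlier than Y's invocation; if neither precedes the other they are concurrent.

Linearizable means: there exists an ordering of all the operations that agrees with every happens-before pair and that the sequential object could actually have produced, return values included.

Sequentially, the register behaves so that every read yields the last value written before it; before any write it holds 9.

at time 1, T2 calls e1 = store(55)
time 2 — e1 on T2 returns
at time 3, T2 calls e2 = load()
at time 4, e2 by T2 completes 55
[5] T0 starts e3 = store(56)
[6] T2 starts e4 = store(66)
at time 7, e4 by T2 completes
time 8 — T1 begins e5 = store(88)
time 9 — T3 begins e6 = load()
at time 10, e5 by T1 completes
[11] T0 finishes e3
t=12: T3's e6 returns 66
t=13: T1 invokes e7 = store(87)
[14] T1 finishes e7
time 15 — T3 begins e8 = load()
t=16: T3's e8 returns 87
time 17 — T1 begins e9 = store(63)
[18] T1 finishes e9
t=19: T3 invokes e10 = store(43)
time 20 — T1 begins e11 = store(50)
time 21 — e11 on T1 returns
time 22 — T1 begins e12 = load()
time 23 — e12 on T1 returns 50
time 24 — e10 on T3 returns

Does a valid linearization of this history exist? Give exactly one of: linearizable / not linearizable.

one valid linearization: e1, e2, e3, e4, e6, e5, e7, e8, e9, e10, e11, e12
step 1: e1 store(55) — value 55
step 2: e2 load() → 55 — value 55
step 3: e3 store(56) — value 56
step 4: e4 store(66) — value 66
step 5: e6 load() → 66 — value 66
step 6: e5 store(88) — value 88
step 7: e7 store(87) — value 87
step 8: e8 load() → 87 — value 87
step 9: e9 store(63) — value 63
step 10: e10 store(43) — value 43
step 11: e11 store(50) — value 50
step 12: e12 load() → 50 — value 50

linearizable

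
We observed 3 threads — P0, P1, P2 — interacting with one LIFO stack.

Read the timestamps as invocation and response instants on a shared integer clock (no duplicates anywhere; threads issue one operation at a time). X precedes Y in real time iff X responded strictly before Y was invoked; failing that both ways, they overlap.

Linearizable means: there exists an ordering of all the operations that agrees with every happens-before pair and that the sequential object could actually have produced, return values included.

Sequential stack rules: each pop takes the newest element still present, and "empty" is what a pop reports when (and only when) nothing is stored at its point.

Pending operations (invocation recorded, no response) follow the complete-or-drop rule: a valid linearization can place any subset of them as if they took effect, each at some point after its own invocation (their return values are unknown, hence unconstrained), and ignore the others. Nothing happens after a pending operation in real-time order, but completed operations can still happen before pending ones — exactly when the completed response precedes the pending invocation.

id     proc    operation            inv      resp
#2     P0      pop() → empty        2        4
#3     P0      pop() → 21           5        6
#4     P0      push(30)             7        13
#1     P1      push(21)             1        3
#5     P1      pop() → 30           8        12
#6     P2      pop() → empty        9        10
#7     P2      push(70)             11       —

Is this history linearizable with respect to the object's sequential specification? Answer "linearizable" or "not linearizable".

one valid linearization: #2, #1, #3, #4, #5, #6
after step 1 (#2 pop() → empty): stack <>
after step 2 (#1 push(21)): stack <21>
after step 3 (#3 pop() → 21): stack <>
after step 4 (#4 push(30)): stack <30>
after step 5 (#5 pop() → 30): stack <>
after step 6 (#6 pop() → empty): stack <>

linearizable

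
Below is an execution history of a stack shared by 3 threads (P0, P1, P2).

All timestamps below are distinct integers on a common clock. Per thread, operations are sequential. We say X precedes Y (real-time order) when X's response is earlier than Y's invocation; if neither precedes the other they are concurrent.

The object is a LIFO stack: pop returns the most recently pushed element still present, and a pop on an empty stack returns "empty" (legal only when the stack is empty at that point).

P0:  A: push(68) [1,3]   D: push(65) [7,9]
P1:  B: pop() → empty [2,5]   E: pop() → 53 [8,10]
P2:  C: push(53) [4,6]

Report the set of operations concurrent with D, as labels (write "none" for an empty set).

E

D spans [7,9]; an op avoiding the whole window 7..9 is ordered, any other is concurrent
A [1,3]: before
B [2,5]: before
C [4,6]: before
E [8,10]: concurrent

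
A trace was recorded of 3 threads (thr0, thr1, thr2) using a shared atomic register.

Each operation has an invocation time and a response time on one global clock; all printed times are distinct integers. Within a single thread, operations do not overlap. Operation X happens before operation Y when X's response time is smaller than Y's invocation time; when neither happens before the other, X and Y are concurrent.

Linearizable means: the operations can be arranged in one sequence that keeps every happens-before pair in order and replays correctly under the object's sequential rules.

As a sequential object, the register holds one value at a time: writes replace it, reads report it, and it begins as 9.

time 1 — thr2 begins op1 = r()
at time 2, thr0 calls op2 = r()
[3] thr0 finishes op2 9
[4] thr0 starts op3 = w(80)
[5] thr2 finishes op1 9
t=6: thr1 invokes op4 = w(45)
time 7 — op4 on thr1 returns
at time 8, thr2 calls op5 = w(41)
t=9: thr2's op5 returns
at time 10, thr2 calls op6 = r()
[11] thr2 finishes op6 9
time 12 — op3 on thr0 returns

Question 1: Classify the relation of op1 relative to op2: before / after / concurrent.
op1 spans [1,5], op2 spans [2,3]
the intervals overlap in both directions

concurrent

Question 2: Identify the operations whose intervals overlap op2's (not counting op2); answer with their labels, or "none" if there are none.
op2 spans [2,3]; an op avoiding the whole window 2..3 is ordered, any other is concurrent
op1 [1,5]: concurrent
op3 [4,12]: after
op4 [6,7]: after
op5 [8,9]: after
op6 [10,11]: after

op1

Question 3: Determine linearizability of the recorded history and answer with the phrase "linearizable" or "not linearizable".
events 1..10 are fine; event 11 — the response of op6 at time 11 — makes the prefix non-linearizable
the 5 completed operations admit 2 real-time orders; each fails the atomic register replay
including or dropping the 1 pending operation (op3) in any combination fails
for example op1, op2, op4, op5, op6 (pending dropped) fails at step 5: op6 r() → 9 is not legal there
for example op2, op1, op4, op5, op6 (pending dropped) fails at step 5: op6 r() → 9 is not legal there

not linearizable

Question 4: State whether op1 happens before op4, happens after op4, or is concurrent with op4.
op1 spans [1,5], op4 spans [6,7]
resp(op1)=5 < inv(op4)=6

before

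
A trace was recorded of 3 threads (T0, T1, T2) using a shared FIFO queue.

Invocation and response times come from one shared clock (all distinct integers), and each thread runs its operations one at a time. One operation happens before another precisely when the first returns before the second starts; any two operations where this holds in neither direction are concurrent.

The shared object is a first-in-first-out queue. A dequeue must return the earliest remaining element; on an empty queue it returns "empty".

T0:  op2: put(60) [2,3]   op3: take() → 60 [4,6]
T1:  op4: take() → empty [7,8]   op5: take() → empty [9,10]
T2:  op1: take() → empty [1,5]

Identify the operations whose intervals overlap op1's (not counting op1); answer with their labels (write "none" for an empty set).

op1 spans [1,5]: anything still running between times 1 and 5 counts as concurrent
op2 [2,3]: concurrent
op3 [4,6]: concurrent
op4 [7,8]: after
op5 [9,10]: after

op2, op3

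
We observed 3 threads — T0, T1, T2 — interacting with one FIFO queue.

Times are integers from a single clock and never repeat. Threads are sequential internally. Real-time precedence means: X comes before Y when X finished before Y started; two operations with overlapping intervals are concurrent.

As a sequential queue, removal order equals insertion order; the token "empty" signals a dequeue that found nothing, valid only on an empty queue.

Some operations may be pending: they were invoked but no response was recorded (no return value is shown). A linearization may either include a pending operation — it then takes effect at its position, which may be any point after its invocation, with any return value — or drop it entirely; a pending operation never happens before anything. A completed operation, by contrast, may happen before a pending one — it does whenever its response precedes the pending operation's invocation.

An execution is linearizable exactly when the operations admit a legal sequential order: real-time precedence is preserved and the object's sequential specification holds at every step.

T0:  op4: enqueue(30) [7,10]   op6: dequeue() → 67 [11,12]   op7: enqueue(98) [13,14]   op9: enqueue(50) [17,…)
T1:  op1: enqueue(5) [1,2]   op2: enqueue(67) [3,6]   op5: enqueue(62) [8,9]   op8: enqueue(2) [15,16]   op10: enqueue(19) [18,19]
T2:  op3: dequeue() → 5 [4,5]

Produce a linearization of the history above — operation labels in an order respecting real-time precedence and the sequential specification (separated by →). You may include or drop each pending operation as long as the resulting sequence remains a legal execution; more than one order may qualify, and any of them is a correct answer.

op1 → op2 → op3 → op4 → op5 → op6 → op7 → op8 → op9 → op10

step 1: op1 enqueue(5) — queue <5>
step 2: op2 enqueue(67) — queue <5,67>
step 3: op3 dequeue() → 5 — queue <67>
step 4: op4 enqueue(30) — queue <67,30>
step 5: op5 enqueue(62) — queue <67,30,62>
step 6: op6 dequeue() → 67 — queue <30,62>
step 7: op7 enqueue(98) — queue <30,62,98>
step 8: op8 enqueue(2) — queue <30,62,98,2>
step 9: op9 enqueue(50) (pending, included) — queue <30,62,98,2,50>
step 10: op10 enqueue(19) — queue <30,62,98,2,50,19>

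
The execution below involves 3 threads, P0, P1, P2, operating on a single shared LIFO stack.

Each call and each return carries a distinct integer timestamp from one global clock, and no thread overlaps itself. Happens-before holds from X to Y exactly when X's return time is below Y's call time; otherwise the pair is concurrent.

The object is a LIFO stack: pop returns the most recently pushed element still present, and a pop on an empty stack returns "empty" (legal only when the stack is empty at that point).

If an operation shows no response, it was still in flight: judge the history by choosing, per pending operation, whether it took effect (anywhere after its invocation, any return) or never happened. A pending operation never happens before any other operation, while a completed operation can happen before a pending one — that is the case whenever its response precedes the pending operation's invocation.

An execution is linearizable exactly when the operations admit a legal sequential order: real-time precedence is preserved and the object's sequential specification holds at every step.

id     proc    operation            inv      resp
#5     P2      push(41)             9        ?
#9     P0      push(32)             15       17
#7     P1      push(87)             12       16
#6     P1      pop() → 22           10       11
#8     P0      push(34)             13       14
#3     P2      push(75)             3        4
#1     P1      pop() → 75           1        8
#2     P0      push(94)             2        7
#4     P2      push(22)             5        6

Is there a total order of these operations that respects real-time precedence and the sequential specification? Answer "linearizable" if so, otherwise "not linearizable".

linearizable

a witness: #2, #3, #1, #4, #6, #5, #7, #8, #9
1. #2 push(94), leaving stack <94>
2. #3 push(75), leaving stack <94,75>
3. #1 pop() → 75, leaving stack <94>
4. #4 push(22), leaving stack <94,22>
5. #6 pop() → 22, leaving stack <94>
6. #5 push(41) (pending, included), leaving stack <94,41>
7. #7 push(87), leaving stack <94,41,87>
8. #8 push(34), leaving stack <94,41,87,34>
9. #9 push(32), leaving stack <94,41,87,34,32>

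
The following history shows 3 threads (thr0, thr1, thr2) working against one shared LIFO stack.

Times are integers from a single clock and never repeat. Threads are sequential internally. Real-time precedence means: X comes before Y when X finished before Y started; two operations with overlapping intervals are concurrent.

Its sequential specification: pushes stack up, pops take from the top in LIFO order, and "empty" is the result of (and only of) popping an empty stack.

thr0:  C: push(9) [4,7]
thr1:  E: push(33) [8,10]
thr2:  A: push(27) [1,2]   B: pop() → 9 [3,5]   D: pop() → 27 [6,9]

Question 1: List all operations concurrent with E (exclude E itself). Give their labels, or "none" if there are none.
D

concurrent with E ([8,10]): every op whose interval crosses 8..10
A [1,2]: before
B [3,5]: before
C [4,7]: before
D [6,9]: concurrent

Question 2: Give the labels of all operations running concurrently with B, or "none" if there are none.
C

overlap test against B [3,5]: concurrent iff the interval meets 3..5
A [1,2]: before
C [4,7]: concurrent
D [6,9]: after
E [8,10]: after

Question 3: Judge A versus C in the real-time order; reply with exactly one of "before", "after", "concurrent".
before

A spans [1,2], C spans [4,7]
resp(A)=2 < inv(C)=4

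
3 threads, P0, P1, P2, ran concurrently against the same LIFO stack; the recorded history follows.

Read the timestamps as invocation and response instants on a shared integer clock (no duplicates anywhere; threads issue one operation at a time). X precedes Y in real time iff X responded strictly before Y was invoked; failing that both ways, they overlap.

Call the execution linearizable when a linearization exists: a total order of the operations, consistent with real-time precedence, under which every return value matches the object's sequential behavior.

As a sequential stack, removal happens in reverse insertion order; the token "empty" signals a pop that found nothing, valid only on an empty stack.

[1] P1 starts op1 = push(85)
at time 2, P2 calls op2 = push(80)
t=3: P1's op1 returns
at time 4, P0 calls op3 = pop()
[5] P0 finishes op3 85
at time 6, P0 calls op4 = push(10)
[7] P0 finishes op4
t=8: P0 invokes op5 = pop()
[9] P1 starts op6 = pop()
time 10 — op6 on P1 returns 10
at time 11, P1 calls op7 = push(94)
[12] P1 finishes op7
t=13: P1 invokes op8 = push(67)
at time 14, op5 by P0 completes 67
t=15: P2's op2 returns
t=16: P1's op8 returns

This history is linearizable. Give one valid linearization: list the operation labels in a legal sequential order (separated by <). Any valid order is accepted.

after step 1 (op1 push(85)): stack <85>
after step 2 (op3 pop() → 85): stack <>
after step 3 (op2 push(80)): stack <80>
after step 4 (op4 push(10)): stack <80,10>
after step 5 (op6 pop() → 10): stack <80>
after step 6 (op7 push(94)): stack <80,94>
after step 7 (op8 push(67)): stack <80,94,67>
after step 8 (op5 pop() → 67): stack <80,94>

op1 < op3 < op2 < op4 < op6 < op7 < op8 < op5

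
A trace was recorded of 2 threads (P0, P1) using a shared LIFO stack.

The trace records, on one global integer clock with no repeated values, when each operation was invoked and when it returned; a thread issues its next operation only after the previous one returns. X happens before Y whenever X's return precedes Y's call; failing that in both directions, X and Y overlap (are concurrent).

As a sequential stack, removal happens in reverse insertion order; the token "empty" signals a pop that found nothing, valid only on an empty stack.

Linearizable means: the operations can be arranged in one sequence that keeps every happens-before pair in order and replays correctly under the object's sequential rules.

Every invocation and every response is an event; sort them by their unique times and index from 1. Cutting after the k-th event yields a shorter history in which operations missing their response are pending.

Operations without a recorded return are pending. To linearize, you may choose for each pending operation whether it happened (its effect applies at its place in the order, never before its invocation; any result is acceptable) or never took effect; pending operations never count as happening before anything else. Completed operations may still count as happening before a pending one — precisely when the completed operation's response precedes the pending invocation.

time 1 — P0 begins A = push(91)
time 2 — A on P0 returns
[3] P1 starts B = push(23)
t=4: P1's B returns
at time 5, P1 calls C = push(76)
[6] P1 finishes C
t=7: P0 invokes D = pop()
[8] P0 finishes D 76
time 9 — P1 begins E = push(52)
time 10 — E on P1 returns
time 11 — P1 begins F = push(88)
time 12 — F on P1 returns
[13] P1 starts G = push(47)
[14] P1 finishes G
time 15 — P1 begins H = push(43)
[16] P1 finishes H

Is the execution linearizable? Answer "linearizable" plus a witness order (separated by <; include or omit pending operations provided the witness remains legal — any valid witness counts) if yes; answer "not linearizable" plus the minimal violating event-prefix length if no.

linearizable — witness: A < B < C < D < E < F < G < H

after step 1 (A push(91)): stack <91>
after step 2 (B push(23)): stack <91,23>
after step 3 (C push(76)): stack <91,23,76>
after step 4 (D pop() → 76): stack <91,23>
after step 5 (E push(52)): stack <91,23,52>
after step 6 (F push(88)): stack <91,23,52,88>
after step 7 (G push(47)): stack <91,23,52,88,47>
after step 8 (H push(43)): stack <91,23,52,88,47,43>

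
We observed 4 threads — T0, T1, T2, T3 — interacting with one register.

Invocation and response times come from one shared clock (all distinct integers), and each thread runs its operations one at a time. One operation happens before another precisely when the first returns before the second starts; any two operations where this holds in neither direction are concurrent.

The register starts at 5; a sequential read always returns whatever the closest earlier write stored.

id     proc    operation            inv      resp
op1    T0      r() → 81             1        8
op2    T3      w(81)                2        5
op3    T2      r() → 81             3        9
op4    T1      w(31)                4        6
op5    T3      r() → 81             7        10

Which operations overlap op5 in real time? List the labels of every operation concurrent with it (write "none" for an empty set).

op1, op3

overlap test against op5 [7,10]: concurrent iff the interval meets 7..10
op1 [1,8]: concurrent
op2 [2,5]: before
op3 [3,9]: concurrent
op4 [4,6]: before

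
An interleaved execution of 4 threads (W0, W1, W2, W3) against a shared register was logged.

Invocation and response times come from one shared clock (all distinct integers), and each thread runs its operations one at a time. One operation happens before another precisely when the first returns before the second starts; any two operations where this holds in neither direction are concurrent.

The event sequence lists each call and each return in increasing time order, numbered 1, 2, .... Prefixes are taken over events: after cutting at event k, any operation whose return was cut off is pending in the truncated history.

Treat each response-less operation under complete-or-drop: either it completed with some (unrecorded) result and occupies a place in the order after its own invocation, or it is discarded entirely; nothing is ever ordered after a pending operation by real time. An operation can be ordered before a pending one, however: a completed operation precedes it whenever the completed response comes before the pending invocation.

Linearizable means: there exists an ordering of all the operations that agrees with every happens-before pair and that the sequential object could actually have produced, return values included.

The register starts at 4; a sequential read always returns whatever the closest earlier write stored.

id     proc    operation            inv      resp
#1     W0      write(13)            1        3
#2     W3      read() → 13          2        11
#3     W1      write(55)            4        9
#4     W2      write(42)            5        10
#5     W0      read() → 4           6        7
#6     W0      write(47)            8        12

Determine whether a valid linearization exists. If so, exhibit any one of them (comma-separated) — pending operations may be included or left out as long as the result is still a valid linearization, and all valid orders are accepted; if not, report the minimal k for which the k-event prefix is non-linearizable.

not linearizable — minimal violating prefix: 7 events

prefix check: 1..6 passes, 1..7 fails once #5's time-7 response joins
the sole real-time-consistent order of 2 completed operations fails the register replay
every completion of the 3 pending operations (#2, #3, #4) was checked; none linearizes
one such order, #1, #5 (pending dropped), breaks at step 2 where #5 read() → 4 is illegal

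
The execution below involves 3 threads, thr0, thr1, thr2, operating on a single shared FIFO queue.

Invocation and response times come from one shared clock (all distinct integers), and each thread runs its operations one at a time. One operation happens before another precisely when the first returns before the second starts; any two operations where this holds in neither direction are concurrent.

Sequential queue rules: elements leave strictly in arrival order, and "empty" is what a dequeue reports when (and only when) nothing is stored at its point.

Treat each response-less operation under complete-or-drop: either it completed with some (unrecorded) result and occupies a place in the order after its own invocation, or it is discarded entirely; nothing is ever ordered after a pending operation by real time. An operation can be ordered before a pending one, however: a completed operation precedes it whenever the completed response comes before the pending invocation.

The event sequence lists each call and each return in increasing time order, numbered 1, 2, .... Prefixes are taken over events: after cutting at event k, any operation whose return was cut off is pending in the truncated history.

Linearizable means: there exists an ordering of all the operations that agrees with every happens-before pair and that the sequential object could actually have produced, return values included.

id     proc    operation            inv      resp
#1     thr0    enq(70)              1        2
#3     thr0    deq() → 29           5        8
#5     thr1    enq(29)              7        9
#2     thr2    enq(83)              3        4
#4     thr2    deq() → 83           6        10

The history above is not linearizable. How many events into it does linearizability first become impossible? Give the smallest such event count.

events 1..7 are still linearizable — one witness is #1, #2:
1. #1 enq(70), leaving queue <70>
2. #2 enq(83), leaving queue <70,83>
include event 8 — #3 responding at 8 — and every candidate order breaks
no escape via the 2 pending operations (#4, #5): every completion choice fails
for example #1, #2, #3 (pending dropped) fails at step 3: #3 deq() → 29 is not legal there

8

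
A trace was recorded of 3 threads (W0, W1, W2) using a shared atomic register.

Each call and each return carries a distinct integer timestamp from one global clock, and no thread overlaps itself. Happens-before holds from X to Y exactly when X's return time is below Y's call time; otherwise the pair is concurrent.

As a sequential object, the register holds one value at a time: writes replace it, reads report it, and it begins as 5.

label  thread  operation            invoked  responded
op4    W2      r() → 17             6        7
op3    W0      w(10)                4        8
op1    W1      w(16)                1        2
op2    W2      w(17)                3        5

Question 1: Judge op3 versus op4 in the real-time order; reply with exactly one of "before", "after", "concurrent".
op3 spans [4,8], op4 spans [6,7]
the intervals overlap in both directions

concurrent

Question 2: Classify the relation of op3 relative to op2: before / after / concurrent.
op3 spans [4,8], op2 spans [3,5]
the intervals overlap in both directions

concurrent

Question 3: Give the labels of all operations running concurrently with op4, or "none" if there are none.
op4 spans [6,7]: anything still running between times 6 and 7 counts as concurrent
op1 [1,2]: before
op2 [3,5]: before
op3 [4,8]: concurrent

op3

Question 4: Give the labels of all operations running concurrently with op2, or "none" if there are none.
concurrent with op2 ([3,5]): every op whose interval crosses 3..5
op1 [1,2]: before
op3 [4,8]: concurrent
op4 [6,7]: after

op3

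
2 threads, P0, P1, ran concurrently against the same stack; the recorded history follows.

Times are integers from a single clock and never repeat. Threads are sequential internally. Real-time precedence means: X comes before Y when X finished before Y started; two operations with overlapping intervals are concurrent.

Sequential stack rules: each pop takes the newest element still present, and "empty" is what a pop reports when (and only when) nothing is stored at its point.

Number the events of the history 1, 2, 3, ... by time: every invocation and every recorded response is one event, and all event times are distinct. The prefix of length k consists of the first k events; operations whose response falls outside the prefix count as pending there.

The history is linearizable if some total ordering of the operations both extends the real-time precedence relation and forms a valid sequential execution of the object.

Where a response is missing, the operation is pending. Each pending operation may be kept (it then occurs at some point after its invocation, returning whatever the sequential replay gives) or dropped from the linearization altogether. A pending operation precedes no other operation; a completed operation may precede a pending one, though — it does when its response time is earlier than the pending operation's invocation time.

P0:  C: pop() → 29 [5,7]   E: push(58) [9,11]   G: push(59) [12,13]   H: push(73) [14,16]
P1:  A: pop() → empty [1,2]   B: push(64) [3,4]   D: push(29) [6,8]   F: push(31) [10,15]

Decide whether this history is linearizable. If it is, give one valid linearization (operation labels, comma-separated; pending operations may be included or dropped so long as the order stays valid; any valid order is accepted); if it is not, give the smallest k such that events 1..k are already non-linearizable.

after step 1 (A pop() → empty): stack <>
after step 2 (B push(64)): stack <64>
after step 3 (D push(29)): stack <64,29>
after step 4 (C pop() → 29): stack <64>
after step 5 (E push(58)): stack <64,58>
after step 6 (F push(31)): stack <64,58,31>
after step 7 (G push(59)): stack <64,58,31,59>
after step 8 (H push(73)): stack <64,58,31,59,73>

linearizable — witness: A, B, D, C, E, F, G, H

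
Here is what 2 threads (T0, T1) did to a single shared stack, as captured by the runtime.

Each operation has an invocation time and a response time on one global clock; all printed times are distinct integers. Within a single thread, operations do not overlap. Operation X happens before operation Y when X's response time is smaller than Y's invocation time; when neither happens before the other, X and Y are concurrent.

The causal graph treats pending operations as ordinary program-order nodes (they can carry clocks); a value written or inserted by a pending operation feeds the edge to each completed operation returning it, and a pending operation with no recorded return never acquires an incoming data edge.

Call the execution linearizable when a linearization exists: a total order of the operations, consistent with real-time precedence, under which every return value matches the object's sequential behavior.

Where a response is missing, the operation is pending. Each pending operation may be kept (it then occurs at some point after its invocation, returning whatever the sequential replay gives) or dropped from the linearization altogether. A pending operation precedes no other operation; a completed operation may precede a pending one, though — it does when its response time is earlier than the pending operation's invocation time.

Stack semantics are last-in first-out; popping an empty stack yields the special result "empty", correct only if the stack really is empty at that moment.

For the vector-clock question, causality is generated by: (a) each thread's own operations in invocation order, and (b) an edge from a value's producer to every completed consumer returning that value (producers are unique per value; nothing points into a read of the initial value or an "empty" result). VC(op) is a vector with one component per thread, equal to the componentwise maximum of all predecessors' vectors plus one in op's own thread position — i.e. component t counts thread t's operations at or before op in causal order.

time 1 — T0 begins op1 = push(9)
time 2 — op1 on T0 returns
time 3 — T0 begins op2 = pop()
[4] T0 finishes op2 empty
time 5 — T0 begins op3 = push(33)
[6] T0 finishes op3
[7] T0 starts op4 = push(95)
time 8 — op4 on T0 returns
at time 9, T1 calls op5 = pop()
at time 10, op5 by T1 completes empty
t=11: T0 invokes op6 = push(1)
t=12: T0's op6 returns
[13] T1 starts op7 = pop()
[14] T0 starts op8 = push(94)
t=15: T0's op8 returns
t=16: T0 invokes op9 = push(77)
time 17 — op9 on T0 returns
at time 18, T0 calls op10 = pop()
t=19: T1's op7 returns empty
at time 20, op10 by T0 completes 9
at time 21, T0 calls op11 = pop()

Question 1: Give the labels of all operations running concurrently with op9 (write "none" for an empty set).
Answer: op7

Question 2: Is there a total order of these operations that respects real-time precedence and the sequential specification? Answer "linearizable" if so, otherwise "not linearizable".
through event 3 a valid linearization exists; event 4 (op2 responding at time 4) ends that
the completed operations (2 total) allow one real-time order; the stack replay rejects it
e.g. op1, op2: illegal at step 2, since op2 pop() → empty cannot apply there

not linearizable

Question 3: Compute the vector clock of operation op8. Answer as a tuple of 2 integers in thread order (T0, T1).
Answer: (6, 0)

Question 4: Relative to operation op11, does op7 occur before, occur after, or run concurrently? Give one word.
Answer: before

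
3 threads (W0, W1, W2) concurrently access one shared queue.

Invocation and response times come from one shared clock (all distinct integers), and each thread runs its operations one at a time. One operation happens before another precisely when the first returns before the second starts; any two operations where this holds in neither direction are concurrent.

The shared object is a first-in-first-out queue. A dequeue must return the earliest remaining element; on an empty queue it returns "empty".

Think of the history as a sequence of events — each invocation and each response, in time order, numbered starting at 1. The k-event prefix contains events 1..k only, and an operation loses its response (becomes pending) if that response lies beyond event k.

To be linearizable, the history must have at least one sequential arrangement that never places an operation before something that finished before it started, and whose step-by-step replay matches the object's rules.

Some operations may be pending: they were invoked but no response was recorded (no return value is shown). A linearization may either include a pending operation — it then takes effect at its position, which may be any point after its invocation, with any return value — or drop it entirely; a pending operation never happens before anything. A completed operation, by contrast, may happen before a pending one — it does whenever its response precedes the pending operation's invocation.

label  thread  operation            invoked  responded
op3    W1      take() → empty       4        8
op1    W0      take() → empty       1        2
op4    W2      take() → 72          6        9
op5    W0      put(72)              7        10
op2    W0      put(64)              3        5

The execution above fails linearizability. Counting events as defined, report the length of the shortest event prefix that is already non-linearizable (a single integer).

events 1..8 are linearizable, e.g. via op1, op2, op4, op3:
after step 1 (op1 take() → empty): queue <>
after step 2 (op2 put(64)): queue <64>
after step 3 (op4 take() (pending, included)): queue <>
after step 4 (op3 take() → empty): queue <>
adding event 9 (op4 responds at 9) leaves no legal real-time order
every completion of the 1 pending operation (op5) was checked; none linearizes
one such order, op1, op2, op3, op4 (pending dropped), breaks at step 3 where op3 take() → empty is illegal
one such order, op1, op2, op4, op3 (pending dropped), breaks at step 3 where op4 take() → 72 is illegal

9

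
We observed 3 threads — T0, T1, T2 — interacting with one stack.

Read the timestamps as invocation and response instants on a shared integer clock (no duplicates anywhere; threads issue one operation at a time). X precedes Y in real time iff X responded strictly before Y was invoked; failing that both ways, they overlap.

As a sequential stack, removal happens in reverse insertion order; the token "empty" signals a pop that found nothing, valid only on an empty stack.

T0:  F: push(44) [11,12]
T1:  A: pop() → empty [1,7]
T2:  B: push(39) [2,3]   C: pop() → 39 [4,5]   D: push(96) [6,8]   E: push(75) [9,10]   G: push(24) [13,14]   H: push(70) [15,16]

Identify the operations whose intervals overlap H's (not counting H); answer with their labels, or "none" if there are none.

none

overlap test against H [15,16]: concurrent iff the interval meets 15..16
A [1,7]: before
B [2,3]: before
C [4,5]: before
D [6,8]: before
E [9,10]: before
F [11,12]: before
G [13,14]: before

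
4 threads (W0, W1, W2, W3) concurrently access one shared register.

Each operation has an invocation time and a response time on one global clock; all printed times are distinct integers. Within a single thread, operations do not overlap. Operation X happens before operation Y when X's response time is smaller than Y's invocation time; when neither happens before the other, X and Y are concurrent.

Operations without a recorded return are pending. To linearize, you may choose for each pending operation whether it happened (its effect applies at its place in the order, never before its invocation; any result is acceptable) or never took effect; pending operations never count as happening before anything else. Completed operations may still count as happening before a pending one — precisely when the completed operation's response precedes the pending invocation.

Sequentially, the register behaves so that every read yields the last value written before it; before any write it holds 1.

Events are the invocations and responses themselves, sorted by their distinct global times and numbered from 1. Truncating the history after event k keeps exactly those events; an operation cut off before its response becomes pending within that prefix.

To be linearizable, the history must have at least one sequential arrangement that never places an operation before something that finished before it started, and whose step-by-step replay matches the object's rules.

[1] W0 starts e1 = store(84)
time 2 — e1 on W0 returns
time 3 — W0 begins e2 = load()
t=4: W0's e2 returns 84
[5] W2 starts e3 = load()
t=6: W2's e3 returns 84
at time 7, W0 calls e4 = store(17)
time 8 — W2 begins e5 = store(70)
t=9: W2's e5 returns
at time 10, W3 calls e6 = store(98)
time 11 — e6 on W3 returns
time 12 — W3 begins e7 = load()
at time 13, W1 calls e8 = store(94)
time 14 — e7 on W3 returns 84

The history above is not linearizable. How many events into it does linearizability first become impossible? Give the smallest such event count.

14

events 1..13 are linearizable, e.g. via e1, e2, e3, e4, e5, e6:
1. e1 store(84), leaving value 84
2. e2 load() → 84, leaving value 84
3. e3 load() → 84, leaving value 84
4. e4 store(17) (pending, included), leaving value 17
5. e5 store(70), leaving value 70
6. e6 store(98), leaving value 98
once event 14 joins (e7's response, time 14), exhaustive search finds no witness
including or dropping the 2 pending operations (e4, e8) in any combination fails
sample order e1, e2, e3, e5, e6, e7 (pending dropped) stalls at step 6 — e7 load() → 84 has no legal effect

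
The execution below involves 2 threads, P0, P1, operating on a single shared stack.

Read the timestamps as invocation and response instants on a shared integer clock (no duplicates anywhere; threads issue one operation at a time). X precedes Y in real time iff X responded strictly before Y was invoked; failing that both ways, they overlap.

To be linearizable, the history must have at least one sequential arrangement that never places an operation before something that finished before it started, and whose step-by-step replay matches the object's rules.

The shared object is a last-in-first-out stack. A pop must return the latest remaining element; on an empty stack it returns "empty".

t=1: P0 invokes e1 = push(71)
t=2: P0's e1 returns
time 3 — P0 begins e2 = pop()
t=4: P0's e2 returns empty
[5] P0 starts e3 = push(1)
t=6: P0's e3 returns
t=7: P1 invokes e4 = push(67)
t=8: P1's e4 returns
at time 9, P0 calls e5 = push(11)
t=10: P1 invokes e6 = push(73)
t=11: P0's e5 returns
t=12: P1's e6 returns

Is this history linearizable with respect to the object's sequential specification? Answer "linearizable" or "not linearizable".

not linearizable

prefix check: 1..3 passes, 1..4 fails once e2's time-4 response joins
a single order respects real time; the 2 completed stack operations fail replay along it
for example e1, e2 fails at step 2: e2 pop() → empty is not legal there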